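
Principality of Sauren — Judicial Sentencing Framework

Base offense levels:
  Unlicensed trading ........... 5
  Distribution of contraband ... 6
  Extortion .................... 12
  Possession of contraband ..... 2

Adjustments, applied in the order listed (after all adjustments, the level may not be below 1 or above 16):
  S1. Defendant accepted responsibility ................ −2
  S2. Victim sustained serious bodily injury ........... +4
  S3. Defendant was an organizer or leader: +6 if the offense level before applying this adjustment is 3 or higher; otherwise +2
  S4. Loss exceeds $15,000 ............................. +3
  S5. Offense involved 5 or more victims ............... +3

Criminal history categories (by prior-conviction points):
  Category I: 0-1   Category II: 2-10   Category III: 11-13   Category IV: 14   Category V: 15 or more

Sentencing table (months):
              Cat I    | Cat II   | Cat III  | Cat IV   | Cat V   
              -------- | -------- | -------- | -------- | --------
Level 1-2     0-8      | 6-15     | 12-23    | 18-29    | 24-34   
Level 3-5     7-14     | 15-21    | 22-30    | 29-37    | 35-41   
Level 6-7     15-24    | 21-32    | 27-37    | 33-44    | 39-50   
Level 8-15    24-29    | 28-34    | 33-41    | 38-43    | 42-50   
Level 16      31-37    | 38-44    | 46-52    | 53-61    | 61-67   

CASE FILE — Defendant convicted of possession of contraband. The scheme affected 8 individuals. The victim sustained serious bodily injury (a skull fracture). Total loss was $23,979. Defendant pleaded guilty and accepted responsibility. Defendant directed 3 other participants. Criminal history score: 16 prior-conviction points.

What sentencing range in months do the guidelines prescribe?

61-67 months

Base offense level for possession of contraband: 2.
S1 applies: 2 − 2 = 0.
S2 applies: 0 + 4 = 4.
S3 applies (level before this adjustment is 4 ≥ 3, so +6): 4 + 6 = 10.
S4 applies: 10 + 3 = 13.
S5 applies: 13 + 3 = 16.
Final offense level: 16.
Criminal history: 16 prior points → Category V (15+).
Level 16 falls in the 16 band.
Grid: Level 16 × Category V = 61-67 months.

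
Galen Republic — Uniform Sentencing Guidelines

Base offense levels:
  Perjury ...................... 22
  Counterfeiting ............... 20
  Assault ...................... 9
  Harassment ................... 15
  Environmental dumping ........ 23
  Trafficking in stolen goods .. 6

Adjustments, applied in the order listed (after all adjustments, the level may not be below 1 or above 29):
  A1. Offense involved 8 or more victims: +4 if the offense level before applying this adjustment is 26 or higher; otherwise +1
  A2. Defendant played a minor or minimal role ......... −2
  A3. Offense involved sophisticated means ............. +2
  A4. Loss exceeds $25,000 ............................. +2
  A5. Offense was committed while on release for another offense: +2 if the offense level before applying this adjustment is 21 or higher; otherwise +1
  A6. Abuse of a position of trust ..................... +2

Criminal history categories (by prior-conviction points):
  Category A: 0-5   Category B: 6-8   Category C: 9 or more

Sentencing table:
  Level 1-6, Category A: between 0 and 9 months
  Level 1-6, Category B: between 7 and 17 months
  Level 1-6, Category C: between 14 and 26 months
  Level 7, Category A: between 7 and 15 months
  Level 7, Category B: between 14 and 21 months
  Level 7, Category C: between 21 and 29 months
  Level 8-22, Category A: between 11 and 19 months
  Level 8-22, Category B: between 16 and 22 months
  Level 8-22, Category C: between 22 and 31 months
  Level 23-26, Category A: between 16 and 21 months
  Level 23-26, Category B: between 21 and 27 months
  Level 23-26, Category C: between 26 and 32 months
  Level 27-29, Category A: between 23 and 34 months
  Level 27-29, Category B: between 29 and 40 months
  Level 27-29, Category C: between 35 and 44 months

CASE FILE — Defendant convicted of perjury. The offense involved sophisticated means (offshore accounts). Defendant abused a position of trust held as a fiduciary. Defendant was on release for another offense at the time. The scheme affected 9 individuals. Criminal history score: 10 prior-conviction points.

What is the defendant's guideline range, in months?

35-44 months

Base offense level for perjury: 22.
A1 applies (level before this adjustment is 22 < 26, so +1): 22 + 1 = 23.
A3 applies: 23 + 2 = 25.
A5 applies (level before this adjustment is 25 ≥ 21, so +2): 25 + 2 = 27.
A6 applies: 27 + 2 = 29.
Final offense level: 29.
Criminal history: 10 prior points → Category C (9+).
Level 29 falls in the 27-29 band.
Grid: Level 27-29 × Category C = 35-44 months.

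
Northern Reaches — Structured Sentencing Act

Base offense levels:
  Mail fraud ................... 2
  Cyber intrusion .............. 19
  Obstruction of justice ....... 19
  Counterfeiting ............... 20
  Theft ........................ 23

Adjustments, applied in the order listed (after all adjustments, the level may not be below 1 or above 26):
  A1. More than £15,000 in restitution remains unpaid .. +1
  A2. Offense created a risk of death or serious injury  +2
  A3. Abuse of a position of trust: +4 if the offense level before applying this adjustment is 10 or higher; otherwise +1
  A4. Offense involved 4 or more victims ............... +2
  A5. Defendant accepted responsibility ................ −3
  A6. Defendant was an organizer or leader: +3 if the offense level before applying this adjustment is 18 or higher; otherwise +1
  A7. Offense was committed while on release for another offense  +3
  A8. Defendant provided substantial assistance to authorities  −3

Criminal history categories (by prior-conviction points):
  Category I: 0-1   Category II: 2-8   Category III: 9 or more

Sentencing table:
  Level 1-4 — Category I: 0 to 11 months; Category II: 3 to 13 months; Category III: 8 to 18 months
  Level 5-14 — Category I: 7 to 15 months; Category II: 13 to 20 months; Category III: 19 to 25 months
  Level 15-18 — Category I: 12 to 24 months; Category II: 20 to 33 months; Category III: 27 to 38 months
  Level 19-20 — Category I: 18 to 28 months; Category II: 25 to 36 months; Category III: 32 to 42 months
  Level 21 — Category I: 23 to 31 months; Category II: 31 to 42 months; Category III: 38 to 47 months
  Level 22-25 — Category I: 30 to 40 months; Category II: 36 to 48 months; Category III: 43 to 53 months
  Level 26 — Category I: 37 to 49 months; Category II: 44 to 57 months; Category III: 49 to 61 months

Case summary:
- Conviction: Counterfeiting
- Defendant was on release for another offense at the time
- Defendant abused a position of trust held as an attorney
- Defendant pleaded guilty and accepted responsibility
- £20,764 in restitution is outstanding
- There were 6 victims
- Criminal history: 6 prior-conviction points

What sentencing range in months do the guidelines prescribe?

44-57 months

Base offense level for counterfeiting: 20.
A1 applies: 20 + 1 = 21.
A3 applies (level before this adjustment is 21 ≥ 10, so +4): 21 + 4 = 25.
A4 applies: 25 + 2 = 27.
A5 applies: 27 − 3 = 24.
A6 does not apply.
A7 applies: 24 + 3 = 27.
Level 27 exceeds the maximum of 26; capped at 26.
Final offense level: 26.
Criminal history: 6 prior points → Category II (2-8).
Level 26 falls in the 26 band.
Grid: Level 26 × Category II = 44-57 months.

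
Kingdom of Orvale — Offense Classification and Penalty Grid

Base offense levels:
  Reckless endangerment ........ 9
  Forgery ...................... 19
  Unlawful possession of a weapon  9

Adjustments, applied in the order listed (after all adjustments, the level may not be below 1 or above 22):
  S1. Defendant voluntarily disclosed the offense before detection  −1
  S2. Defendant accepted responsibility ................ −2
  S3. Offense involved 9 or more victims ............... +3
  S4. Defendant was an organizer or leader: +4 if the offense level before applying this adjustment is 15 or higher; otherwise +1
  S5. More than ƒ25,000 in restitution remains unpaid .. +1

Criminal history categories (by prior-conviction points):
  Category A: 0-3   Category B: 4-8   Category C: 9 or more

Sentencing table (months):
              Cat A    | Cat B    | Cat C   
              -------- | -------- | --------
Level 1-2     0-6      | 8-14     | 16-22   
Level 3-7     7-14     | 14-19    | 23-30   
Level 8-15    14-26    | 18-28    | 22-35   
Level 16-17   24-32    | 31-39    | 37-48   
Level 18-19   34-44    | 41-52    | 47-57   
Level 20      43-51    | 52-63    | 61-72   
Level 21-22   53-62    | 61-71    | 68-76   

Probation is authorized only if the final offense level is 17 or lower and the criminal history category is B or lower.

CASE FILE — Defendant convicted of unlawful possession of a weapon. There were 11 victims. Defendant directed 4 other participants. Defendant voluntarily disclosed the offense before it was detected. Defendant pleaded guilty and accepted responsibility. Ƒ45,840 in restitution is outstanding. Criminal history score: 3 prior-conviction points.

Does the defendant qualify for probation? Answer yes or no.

Yes

Base offense level for unlawful possession of a weapon: 9.
S1 applies: 9 − 1 = 8.
S2 applies: 8 − 2 = 6.
S3 applies: 6 + 3 = 9.
S4 applies (level before this adjustment is 9 < 15, so +1): 9 + 1 = 10.
S5 applies: 10 + 1 = 11.
Final offense level: 11.
Criminal history: 3 prior points → Category A (0-3).
Level 11 falls in the 8-15 band.
Grid: Level 8-15 × Category A = 14-26 months.
Probation check: level 11 ≤ 17 and category A ≤ B → eligible.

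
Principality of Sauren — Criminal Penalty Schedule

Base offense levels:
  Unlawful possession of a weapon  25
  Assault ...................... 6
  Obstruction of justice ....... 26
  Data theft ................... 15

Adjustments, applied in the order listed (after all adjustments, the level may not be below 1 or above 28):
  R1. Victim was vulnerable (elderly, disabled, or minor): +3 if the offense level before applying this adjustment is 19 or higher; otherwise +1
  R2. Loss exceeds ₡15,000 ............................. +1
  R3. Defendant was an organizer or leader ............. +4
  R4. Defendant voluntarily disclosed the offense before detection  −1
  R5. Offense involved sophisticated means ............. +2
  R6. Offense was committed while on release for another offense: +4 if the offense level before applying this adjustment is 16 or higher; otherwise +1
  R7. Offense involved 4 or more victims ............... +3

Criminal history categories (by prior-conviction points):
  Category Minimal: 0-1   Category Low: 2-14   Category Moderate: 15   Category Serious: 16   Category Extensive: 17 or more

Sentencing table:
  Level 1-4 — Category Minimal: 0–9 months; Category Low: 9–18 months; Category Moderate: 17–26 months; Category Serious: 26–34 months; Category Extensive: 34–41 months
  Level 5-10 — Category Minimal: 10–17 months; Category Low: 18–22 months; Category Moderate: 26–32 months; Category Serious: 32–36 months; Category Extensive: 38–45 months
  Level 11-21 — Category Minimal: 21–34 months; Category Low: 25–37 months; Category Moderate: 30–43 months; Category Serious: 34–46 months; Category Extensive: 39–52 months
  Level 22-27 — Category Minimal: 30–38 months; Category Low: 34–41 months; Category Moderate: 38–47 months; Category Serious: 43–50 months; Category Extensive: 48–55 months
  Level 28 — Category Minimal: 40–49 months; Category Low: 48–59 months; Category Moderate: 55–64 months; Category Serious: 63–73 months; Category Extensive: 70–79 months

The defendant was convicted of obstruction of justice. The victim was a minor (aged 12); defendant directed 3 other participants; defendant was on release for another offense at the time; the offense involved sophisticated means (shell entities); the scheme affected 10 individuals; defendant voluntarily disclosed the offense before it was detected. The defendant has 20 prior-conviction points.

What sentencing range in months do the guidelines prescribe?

Base offense level for obstruction of justice: 26.
R1 applies (level before this adjustment is 26 ≥ 19, so +3): 26 + 3 = 29.
R3 applies: 29 + 4 = 33.
R4 applies: 33 − 1 = 32.
R5 applies: 32 + 2 = 34.
R6 applies (level before this adjustment is 34 ≥ 16, so +4): 34 + 4 = 38.
R7 applies: 38 + 3 = 41.
Level 41 exceeds the maximum of 28; capped at 28.
Final offense level: 28.
Criminal history: 20 prior points → Category Extensive (17+).
Level 28 falls in the 28 band.
Grid: Level 28 × Category Extensive = 70-79 months.

70-79 months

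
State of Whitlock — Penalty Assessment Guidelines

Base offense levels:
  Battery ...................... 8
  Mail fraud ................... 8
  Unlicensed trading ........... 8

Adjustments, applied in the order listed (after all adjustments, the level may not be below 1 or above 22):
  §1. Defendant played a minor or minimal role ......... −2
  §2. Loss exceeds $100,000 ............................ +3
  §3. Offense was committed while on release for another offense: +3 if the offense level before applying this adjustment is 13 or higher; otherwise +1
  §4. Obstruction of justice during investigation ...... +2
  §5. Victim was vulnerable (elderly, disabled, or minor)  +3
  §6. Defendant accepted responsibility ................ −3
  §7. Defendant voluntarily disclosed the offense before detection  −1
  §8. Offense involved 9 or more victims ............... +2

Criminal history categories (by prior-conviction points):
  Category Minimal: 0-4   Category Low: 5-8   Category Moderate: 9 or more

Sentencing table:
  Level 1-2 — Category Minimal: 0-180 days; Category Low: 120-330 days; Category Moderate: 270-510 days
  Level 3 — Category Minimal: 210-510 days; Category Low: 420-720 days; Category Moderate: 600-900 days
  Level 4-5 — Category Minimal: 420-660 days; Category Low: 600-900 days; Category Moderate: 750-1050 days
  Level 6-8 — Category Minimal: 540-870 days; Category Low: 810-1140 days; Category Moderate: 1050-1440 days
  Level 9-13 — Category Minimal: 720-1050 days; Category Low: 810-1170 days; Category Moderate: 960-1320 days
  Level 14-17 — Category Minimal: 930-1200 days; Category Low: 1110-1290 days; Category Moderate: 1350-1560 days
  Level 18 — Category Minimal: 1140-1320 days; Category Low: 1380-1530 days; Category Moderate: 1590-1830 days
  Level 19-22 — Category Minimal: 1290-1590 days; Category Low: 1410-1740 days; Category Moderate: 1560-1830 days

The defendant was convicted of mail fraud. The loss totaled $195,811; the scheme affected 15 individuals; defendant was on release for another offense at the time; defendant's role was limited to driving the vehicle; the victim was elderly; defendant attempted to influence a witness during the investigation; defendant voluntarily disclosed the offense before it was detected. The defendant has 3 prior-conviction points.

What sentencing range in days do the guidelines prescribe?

Base offense level for mail fraud: 8.
§1 applies: 8 − 2 = 6.
§2 applies: 6 + 3 = 9.
§3 applies (level before this adjustment is 9 < 13, so +1): 9 + 1 = 10.
§4 applies: 10 + 2 = 12.
§5 applies: 12 + 3 = 15.
§7 applies: 15 − 1 = 14.
§8 applies: 14 + 2 = 16.
Final offense level: 16.
Criminal history: 3 prior points → Category Minimal (0-4).
Level 16 falls in the 14-17 band.
Grid: Level 14-17 × Category Minimal = 930-1200 days.

930-1200 days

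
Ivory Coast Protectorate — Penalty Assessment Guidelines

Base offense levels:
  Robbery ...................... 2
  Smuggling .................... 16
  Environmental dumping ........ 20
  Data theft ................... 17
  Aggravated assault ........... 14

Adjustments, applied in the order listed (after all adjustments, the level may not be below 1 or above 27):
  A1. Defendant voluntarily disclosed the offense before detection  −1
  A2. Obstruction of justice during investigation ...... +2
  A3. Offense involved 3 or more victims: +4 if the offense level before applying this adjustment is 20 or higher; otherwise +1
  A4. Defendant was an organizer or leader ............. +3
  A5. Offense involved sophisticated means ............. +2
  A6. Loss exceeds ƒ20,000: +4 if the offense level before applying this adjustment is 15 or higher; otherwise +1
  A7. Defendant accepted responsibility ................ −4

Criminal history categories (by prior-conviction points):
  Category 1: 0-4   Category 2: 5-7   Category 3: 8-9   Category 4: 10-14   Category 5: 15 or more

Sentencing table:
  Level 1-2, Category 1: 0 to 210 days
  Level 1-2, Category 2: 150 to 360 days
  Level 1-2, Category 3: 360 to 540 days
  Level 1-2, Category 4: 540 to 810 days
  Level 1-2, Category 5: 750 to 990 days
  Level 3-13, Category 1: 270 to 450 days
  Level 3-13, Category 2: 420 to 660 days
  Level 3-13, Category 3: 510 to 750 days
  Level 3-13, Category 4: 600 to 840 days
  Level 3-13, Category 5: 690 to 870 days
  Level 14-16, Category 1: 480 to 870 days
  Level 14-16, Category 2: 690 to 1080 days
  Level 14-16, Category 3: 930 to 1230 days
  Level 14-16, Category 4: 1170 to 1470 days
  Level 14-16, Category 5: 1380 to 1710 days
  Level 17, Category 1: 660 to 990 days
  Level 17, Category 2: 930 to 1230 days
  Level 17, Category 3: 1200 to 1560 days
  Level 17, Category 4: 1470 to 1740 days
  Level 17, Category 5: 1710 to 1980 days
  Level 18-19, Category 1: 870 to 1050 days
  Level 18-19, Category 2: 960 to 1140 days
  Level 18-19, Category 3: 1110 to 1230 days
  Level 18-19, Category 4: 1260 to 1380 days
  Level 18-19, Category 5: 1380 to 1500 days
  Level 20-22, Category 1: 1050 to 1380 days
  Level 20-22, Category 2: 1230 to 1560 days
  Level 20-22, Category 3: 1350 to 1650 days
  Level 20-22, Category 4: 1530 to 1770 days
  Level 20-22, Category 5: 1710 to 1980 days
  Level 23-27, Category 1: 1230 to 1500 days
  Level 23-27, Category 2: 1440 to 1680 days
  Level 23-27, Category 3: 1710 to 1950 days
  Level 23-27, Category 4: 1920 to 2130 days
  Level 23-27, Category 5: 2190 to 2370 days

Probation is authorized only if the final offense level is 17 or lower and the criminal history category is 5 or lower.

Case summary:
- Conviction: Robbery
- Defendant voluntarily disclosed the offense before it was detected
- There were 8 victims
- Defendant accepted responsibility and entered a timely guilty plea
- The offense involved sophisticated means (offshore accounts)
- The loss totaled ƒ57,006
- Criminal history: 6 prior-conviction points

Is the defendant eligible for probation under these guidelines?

Base offense level for robbery: 2.
A1 applies: 2 − 1 = 1.
A3 applies (level before this adjustment is 1 < 20, so +1): 1 + 1 = 2.
A4 does not apply.
A5 applies: 2 + 2 = 4.
A6 applies (level before this adjustment is 4 < 15, so +1): 4 + 1 = 5.
A7 applies: 5 − 4 = 1.
Final offense level: 1.
Criminal history: 6 prior points → Category 2 (5-7).
Level 1 falls in the 1-2 band.
Grid: Level 1-2 × Category 2 = 150-360 days.
Probation check: level 1 ≤ 17 and category 2 ≤ 5 → eligible.

Yes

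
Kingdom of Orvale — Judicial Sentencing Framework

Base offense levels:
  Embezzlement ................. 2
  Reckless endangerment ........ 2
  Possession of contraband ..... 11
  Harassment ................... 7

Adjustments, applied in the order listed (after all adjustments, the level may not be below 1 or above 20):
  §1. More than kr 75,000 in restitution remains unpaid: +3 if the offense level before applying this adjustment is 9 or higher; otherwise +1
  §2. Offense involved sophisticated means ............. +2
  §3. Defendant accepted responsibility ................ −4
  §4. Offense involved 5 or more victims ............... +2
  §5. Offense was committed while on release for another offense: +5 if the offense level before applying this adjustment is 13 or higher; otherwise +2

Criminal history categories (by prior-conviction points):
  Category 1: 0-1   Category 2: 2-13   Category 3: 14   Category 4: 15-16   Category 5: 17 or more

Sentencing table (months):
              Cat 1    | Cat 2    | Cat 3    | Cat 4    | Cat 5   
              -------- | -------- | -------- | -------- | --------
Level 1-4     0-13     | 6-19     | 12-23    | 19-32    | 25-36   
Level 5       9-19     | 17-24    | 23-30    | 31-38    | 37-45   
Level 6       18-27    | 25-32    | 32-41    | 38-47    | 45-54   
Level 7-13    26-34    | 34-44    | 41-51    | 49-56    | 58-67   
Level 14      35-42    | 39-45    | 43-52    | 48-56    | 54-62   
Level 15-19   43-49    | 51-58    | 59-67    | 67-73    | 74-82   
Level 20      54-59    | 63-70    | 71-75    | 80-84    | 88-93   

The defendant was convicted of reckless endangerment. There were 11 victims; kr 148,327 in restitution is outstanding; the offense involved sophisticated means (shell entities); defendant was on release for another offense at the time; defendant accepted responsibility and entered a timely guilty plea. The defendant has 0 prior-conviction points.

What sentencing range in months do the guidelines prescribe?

9-19 months

Base offense level for reckless endangerment: 2.
§1 applies (level before this adjustment is 2 < 9, so +1): 2 + 1 = 3.
§2 applies: 3 + 2 = 5.
§3 applies: 5 − 4 = 1.
§4 applies: 1 + 2 = 3.
§5 applies (level before this adjustment is 3 < 13, so +2): 3 + 2 = 5.
Final offense level: 5.
Criminal history: 0 prior points → Category 1 (0-1).
Level 5 falls in the 5 band.
Grid: Level 5 × Category 1 = 9-19 months.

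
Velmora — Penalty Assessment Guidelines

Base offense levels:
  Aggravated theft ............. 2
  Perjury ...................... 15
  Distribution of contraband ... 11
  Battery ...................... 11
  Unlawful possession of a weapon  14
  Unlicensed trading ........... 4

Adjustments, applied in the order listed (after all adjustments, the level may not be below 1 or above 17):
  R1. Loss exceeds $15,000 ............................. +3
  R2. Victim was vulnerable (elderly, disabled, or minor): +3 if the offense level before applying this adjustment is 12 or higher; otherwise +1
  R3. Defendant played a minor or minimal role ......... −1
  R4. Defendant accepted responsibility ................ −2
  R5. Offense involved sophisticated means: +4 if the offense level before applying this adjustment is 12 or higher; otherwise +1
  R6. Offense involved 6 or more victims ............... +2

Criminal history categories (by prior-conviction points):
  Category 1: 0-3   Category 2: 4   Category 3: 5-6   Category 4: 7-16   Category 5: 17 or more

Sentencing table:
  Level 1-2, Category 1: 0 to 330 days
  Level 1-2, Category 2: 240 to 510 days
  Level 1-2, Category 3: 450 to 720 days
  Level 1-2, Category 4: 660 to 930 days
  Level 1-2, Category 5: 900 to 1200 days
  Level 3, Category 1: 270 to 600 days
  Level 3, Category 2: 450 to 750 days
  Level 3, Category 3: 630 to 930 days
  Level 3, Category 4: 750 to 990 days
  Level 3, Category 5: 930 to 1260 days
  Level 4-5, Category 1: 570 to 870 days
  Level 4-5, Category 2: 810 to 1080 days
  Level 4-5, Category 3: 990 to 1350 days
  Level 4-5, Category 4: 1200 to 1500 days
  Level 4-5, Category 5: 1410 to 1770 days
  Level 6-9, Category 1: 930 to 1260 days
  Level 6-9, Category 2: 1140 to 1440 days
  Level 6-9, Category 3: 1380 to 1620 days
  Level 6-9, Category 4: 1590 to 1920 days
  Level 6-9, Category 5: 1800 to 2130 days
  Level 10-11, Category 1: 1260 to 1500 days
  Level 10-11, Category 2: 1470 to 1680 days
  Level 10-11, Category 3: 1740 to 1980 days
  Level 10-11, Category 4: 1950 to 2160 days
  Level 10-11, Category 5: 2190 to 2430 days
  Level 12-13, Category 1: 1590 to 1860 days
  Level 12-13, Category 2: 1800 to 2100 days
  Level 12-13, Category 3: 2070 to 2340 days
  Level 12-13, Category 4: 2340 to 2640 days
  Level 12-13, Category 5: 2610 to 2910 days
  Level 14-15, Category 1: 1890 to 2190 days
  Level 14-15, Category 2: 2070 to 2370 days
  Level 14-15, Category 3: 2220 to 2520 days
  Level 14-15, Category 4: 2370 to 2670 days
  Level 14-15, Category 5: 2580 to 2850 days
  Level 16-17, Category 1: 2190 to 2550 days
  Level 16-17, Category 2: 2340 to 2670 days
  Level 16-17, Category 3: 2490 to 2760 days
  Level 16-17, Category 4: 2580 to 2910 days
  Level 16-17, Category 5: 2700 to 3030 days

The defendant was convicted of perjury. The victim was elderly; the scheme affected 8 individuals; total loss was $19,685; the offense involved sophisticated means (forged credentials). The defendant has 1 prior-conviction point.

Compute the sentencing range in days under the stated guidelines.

Base offense level for perjury: 15.
R1 applies: 15 + 3 = 18.
R2 applies (level before this adjustment is 18 ≥ 12, so +3): 18 + 3 = 21.
R3 does not apply.
R5 applies (level before this adjustment is 21 ≥ 12, so +4): 21 + 4 = 25.
R6 applies: 25 + 2 = 27.
Level 27 exceeds the maximum of 17; capped at 17.
Final offense level: 17.
Criminal history: 1 prior point → Category 1 (0-3).
Level 17 falls in the 16-17 band.
Grid: Level 16-17 × Category 1 = 2190-2550 days.

2190-2550 days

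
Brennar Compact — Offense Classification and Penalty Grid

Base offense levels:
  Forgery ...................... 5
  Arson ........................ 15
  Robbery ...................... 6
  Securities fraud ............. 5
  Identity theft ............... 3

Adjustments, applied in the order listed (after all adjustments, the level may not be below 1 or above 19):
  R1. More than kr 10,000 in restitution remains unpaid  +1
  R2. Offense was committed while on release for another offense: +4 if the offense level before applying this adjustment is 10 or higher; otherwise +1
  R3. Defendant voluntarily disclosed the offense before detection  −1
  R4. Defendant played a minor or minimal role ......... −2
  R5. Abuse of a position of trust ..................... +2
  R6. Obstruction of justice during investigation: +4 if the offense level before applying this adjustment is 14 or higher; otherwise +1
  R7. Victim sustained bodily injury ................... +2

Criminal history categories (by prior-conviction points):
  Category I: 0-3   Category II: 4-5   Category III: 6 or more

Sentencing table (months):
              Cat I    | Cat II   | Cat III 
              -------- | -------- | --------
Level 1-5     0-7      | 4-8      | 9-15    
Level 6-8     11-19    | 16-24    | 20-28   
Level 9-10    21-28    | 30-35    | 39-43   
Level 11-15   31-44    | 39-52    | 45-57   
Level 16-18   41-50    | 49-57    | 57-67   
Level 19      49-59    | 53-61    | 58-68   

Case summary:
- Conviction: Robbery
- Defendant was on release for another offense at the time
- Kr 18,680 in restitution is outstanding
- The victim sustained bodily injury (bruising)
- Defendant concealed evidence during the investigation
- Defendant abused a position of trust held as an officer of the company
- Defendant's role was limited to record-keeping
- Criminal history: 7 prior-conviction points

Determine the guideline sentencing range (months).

Base offense level for robbery: 6.
R1 applies: 6 + 1 = 7.
R2 applies (level before this adjustment is 7 < 10, so +1): 7 + 1 = 8.
R3 does not apply.
R4 applies: 8 − 2 = 6.
R5 applies: 6 + 2 = 8.
R6 applies (level before this adjustment is 8 < 14, so +1): 8 + 1 = 9.
R7 applies: 9 + 2 = 11.
Final offense level: 11.
Criminal history: 7 prior points → Category III (6+).
Level 11 falls in the 11-15 band.
Grid: Level 11-15 × Category III = 45-57 months.

45-57 months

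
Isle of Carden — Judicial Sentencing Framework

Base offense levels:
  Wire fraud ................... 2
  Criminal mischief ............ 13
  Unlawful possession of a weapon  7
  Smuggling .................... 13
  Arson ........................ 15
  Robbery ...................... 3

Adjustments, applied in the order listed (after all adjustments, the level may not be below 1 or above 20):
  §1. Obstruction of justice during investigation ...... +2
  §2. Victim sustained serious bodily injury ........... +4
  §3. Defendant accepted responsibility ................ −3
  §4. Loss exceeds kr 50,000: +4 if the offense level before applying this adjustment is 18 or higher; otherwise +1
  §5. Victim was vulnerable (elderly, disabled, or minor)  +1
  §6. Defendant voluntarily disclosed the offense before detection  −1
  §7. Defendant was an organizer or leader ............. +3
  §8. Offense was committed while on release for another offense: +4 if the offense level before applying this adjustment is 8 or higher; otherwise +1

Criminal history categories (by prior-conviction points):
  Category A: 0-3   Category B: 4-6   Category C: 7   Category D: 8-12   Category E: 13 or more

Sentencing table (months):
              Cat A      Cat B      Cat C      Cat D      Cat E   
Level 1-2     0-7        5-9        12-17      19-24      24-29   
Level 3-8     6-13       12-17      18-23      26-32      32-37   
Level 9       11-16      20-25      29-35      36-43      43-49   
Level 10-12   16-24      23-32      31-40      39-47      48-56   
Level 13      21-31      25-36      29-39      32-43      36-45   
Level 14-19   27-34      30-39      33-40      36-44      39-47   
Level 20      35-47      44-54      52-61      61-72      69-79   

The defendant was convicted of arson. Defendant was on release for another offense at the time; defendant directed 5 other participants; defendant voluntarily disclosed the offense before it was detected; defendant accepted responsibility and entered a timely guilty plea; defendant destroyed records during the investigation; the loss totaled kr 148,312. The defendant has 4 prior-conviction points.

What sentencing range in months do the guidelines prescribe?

Base offense level for arson: 15.
§1 applies: 15 + 2 = 17.
§3 applies: 17 − 3 = 14.
§4 applies (level before this adjustment is 14 < 18, so +1): 14 + 1 = 15.
§5 does not apply.
§6 applies: 15 − 1 = 14.
§7 applies: 14 + 3 = 17.
§8 applies (level before this adjustment is 17 ≥ 8, so +4): 17 + 4 = 21.
Level 21 exceeds the maximum of 20; capped at 20.
Final offense level: 20.
Criminal history: 4 prior points → Category B (4-6).
Level 20 falls in the 20 band.
Grid: Level 20 × Category B = 44-54 months.

44-54 months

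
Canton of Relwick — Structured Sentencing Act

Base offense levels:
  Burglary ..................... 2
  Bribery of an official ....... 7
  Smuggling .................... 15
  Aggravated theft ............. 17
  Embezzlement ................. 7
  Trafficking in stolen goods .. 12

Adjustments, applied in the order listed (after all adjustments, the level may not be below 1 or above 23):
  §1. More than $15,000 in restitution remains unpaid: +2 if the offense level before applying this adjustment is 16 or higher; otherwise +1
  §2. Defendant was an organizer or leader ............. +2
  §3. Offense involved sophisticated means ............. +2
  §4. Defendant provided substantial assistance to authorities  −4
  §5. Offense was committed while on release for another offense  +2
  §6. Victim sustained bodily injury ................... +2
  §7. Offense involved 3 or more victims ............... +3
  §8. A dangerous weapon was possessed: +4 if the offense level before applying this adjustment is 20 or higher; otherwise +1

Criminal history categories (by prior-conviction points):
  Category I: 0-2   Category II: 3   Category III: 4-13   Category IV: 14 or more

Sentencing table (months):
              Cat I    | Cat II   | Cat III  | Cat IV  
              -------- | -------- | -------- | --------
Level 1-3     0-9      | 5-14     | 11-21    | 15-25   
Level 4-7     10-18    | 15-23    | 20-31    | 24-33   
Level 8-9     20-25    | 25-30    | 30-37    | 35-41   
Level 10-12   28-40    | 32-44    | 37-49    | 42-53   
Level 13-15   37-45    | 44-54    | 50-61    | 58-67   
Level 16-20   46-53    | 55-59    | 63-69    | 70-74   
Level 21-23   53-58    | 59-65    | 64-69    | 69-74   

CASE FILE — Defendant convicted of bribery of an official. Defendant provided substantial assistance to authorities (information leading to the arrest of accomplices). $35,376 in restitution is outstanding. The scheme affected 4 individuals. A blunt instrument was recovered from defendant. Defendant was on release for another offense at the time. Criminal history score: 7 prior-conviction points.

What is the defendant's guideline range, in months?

Base offense level for bribery of an official: 7.
§1 applies (level before this adjustment is 7 < 16, so +1): 7 + 1 = 8.
§4 applies: 8 − 4 = 4.
§5 applies: 4 + 2 = 6.
§6 does not apply.
§7 applies: 6 + 3 = 9.
§8 applies (level before this adjustment is 9 < 20, so +1): 9 + 1 = 10.
Final offense level: 10.
Criminal history: 7 prior points → Category III (4-13).
Level 10 falls in the 10-12 band.
Grid: Level 10-12 × Category III = 37-49 months.

37-49 months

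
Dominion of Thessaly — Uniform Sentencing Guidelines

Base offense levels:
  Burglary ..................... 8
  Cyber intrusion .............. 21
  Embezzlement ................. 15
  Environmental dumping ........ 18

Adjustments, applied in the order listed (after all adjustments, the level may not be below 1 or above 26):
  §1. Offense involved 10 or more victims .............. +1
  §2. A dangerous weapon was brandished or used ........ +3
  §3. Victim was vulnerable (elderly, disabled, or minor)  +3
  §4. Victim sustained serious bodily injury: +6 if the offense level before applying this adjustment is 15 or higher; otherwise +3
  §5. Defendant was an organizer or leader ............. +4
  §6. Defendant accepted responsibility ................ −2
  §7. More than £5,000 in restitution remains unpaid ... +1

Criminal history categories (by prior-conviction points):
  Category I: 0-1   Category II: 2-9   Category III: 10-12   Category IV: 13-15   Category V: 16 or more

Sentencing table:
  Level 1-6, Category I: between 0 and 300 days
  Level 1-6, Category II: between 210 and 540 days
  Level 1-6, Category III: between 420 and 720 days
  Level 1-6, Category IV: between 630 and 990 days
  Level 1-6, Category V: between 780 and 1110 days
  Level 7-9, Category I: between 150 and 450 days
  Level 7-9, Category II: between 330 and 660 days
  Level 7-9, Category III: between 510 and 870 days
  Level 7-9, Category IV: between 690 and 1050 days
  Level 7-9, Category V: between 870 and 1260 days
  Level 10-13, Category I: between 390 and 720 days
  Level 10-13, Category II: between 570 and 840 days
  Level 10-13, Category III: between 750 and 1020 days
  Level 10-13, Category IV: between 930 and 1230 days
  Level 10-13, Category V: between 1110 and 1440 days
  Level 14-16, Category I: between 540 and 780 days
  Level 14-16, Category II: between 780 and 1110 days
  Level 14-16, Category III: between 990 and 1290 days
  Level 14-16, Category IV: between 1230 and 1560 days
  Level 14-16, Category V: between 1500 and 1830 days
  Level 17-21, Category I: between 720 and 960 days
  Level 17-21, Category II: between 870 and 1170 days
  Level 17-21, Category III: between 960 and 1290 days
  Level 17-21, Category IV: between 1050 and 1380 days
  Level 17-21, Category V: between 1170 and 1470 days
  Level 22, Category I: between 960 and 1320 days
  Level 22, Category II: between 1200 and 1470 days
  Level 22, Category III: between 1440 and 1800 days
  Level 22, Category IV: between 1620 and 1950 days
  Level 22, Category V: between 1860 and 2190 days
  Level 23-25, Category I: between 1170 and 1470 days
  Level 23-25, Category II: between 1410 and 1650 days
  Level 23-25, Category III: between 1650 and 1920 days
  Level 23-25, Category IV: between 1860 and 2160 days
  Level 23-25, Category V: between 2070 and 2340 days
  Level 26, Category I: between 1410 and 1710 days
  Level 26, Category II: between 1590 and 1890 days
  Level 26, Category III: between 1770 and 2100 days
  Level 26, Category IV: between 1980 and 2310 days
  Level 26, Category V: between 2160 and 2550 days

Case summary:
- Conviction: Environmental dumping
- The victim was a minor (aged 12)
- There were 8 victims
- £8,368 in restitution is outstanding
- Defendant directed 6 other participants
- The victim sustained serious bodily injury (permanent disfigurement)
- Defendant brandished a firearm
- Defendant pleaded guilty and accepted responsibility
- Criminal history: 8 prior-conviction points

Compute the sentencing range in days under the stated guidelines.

1590-1890 days

Base offense level for environmental dumping: 18.
§1 does not apply.
§2 applies: 18 + 3 = 21.
§3 applies: 21 + 3 = 24.
§4 applies (level before this adjustment is 24 ≥ 15, so +6): 24 + 6 = 30.
§5 applies: 30 + 4 = 34.
§6 applies: 34 − 2 = 32.
§7 applies: 32 + 1 = 33.
Level 33 exceeds the maximum of 26; capped at 26.
Final offense level: 26.
Criminal history: 8 prior points → Category II (2-9).
Level 26 falls in the 26 band.
Grid: Level 26 × Category II = 1590-1890 days.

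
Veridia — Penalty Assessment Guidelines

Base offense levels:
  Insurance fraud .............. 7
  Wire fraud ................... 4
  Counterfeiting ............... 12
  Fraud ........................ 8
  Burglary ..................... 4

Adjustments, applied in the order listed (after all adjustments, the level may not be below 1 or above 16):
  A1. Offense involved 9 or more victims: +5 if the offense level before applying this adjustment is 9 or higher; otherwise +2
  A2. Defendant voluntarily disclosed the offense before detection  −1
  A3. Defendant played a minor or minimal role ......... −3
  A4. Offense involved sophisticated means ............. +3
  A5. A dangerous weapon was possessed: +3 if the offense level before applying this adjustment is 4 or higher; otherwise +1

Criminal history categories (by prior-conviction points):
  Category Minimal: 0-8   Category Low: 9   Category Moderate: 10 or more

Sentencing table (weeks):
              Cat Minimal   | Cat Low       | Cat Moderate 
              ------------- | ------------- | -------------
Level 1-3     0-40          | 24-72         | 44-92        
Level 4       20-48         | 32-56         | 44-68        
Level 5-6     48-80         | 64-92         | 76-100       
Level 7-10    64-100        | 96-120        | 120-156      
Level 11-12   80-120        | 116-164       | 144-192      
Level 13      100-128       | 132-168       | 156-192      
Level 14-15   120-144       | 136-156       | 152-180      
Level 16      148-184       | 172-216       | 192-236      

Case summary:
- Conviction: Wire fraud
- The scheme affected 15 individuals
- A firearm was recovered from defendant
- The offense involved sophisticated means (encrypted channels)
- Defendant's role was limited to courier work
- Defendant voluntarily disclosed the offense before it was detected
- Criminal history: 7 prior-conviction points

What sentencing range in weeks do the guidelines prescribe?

Base offense level for wire fraud: 4.
A1 applies (level before this adjustment is 4 < 9, so +2): 4 + 2 = 6.
A2 applies: 6 − 1 = 5.
A3 applies: 5 − 3 = 2.
A4 applies: 2 + 3 = 5.
A5 applies (level before this adjustment is 5 ≥ 4, so +3): 5 + 3 = 8.
Final offense level: 8.
Criminal history: 7 prior points → Category Minimal (0-8).
Level 8 falls in the 7-10 band.
Grid: Level 7-10 × Category Minimal = 64-100 weeks.

64-100 weeks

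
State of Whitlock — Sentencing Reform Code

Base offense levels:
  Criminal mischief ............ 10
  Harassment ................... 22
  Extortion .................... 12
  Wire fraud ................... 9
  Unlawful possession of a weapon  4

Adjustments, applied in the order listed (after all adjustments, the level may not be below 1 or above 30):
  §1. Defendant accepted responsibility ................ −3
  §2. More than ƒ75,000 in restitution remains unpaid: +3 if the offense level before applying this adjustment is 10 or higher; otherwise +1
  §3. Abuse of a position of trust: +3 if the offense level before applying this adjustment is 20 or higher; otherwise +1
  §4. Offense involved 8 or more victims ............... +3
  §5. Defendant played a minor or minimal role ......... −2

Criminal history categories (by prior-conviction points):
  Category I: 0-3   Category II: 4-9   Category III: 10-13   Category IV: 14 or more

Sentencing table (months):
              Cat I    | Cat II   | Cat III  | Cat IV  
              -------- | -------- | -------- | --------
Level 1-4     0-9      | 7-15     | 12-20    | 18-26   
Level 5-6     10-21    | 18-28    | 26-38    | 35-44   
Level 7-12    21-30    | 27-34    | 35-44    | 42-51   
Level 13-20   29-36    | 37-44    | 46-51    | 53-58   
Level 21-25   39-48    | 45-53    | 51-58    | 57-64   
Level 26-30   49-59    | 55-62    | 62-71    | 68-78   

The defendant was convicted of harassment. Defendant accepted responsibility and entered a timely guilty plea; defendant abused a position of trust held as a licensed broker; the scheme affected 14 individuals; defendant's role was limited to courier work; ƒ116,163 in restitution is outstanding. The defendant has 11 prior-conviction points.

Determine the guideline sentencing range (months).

62-71 months

Base offense level for harassment: 22.
§1 applies: 22 − 3 = 19.
§2 applies (level before this adjustment is 19 ≥ 10, so +3): 19 + 3 = 22.
§3 applies (level before this adjustment is 22 ≥ 20, so +3): 22 + 3 = 25.
§4 applies: 25 + 3 = 28.
§5 applies: 28 − 2 = 26.
Final offense level: 26.
Criminal history: 11 prior points → Category III (10-13).
Level 26 falls in the 26-30 band.
Grid: Level 26-30 × Category III = 62-71 months.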